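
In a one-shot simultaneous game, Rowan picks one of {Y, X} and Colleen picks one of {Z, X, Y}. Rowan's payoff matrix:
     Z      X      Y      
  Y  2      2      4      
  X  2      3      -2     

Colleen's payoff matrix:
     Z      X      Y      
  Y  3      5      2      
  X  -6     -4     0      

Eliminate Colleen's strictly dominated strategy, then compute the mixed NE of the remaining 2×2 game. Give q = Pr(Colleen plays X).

q = 6/7

Colleen's strategy Z is strictly dominated by X: 5 > 3 and -4 > -6. Eliminate Z.
Set Rowan's expected payoff from Y equal to that from X:
  Rowan's expected payoff from Y: q·2 + (1−q)·4 = -2q + 4
  Rowan's expected payoff from X: q·3 + (1−q)·(-2) = 5q - 2
  -2q + 4 = 5q - 2  ⇒  -7q = -6  ⇒  q = 6/7.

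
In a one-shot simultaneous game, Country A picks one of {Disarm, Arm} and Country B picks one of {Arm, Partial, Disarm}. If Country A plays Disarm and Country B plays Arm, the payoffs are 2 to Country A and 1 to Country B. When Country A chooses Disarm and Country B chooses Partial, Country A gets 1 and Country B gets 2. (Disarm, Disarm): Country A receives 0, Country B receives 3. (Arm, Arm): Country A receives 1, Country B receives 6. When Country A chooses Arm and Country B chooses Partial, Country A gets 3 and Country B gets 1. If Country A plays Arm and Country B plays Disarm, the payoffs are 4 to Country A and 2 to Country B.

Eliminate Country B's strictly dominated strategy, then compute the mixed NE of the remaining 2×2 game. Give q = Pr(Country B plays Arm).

Country B's strategy Partial is strictly dominated by Disarm: 3 > 2 and 2 > 1. Eliminate Partial.
For Country A to be willing to mix, Country A must be indifferent between Disarm and Arm, which pins down Country B's mix.
  Country A's payoff to Disarm: q·2 + (1−q)·0 = 2q
  Country A's payoff to Arm: q·1 + (1−q)·4 = -3q + 4
  2q = -3q + 4  ⇒  5q = 4  ⇒  q = 4/5.

q = 4/5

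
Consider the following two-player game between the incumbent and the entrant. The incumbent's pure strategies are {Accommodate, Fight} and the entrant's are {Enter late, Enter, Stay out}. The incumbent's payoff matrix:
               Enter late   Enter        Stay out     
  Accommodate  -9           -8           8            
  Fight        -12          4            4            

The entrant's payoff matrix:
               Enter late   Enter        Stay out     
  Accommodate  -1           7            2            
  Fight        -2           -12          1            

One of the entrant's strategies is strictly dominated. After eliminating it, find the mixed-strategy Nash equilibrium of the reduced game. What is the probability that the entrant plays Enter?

q = 1/4

The entrant's strategy Enter late is strictly dominated by Stay out: 2 > -1 and 1 > -2. Eliminate Enter late.
For the incumbent to be willing to mix, the incumbent must be indifferent between Accommodate and Fight, which pins down the entrant's mix.
  the incumbent's payoff from Accommodate: q·(-8) + (1−q)·8 = -16q + 8
  the incumbent's payoff from Fight: q·4 + (1−q)·4 = 4
  -16q + 8 = 4  ⇒  -16q = -4  ⇒  q = 1/4.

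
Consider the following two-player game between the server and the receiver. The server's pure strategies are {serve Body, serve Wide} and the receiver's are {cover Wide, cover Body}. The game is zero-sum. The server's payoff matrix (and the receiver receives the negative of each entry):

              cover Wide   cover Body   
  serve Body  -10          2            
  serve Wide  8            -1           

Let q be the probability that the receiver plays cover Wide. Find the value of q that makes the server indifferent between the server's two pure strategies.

q = 1/7

For the server to be willing to mix, the server must be indifferent between serve Body and serve Wide, which pins down the receiver's mix.
  the server's payoff from serve Body: q·(-10) + (1−q)·2 = -12q + 2
  the server's payoff from serve Wide: q·8 + (1−q)·(-1) = 9q - 1
  -12q + 2 = 9q - 1  ⇒  -21q = -3  ⇒  q = 1/7.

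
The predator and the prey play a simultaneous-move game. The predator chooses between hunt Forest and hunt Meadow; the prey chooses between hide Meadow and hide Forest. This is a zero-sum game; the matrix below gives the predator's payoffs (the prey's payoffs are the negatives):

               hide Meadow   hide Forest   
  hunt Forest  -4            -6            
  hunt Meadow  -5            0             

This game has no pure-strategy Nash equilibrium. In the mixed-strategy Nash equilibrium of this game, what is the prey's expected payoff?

The prey's indifference between hide Meadow and hide Forest determines the predator's mixing probability p:
  the prey's payoff to hide Meadow: p·4 + (1−p)·5 = -p + 5
  the prey's payoff to hide Forest: p·6 + (1−p)·0 = 6p
  -p + 5 = 6p  ⇒  -7p = -5  ⇒  p = 5/7.
At equilibrium the prey is indifferent across columns, so the prey's payoff equals the payoff from hide Meadow: (5/7)·4 + (2/7)·5 = 30/7.

30/7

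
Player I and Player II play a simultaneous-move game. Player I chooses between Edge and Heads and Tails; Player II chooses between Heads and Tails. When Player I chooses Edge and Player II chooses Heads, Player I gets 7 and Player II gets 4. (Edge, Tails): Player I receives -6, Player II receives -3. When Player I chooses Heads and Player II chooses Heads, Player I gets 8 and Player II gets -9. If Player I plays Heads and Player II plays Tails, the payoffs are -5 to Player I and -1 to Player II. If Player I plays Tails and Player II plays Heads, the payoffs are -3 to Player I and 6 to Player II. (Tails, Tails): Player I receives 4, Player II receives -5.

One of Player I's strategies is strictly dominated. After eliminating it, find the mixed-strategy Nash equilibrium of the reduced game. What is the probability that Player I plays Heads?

Player I's strategy Edge is strictly dominated by Heads: 8 > 7 and -5 > -6. Eliminate Edge.
In a mixed equilibrium Player II is indifferent between Heads and Tails; this condition fixes p.
  Player II's payoff from Heads: p·(-9) + (1−p)·6 = -15p + 6
  Player II's payoff from Tails: p·(-1) + (1−p)·(-5) = 4p - 5
  -15p + 6 = 4p - 5  ⇒  -19p = -11  ⇒  p = 11/19.

p = 11/19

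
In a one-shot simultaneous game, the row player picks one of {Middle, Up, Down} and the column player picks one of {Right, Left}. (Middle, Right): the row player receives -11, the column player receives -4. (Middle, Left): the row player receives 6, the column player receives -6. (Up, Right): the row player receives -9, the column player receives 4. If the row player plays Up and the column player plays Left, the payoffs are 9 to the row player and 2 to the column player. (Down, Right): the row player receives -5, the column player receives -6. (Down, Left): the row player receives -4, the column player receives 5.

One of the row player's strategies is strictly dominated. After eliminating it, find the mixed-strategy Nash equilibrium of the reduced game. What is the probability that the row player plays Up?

p = 11/13

The row player's strategy Middle is strictly dominated by Up: -9 > -11 and 9 > 6. Eliminate Middle.
Set the column player's expected payoff from Right equal to that from Left:
  the column player's payoff from Right: p·4 + (1−p)·(-6) = 10p - 6
  the column player's payoff from Left: p·2 + (1−p)·5 = -3p + 5
  10p - 6 = -3p + 5  ⇒  13p = 11  ⇒  p = 11/13.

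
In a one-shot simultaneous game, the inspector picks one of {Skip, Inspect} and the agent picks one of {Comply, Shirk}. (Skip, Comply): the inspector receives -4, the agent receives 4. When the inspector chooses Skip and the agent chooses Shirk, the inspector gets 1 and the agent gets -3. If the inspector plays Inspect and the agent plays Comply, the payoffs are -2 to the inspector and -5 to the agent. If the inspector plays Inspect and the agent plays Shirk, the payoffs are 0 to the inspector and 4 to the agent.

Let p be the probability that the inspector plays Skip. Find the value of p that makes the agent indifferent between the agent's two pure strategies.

p = 9/16

In a mixed equilibrium the agent is indifferent between Comply and Shirk; this condition fixes p.
  the agent's payoff from Comply: p·4 + (1−p)·(-5) = 9p - 5
  the agent's payoff from Shirk: p·(-3) + (1−p)·4 = -7p + 4
  9p - 5 = -7p + 4  ⇒  16p = 9  ⇒  p = 9/16.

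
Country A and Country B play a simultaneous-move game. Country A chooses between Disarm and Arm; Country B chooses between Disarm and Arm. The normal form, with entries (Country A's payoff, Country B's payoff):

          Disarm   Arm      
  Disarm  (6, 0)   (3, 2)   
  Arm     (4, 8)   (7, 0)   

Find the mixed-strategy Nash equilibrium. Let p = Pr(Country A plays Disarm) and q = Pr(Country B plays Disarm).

Set Country B's expected payoff from Disarm equal to that from Arm:
  Country B's expected payoff from Disarm: p·0 + (1−p)·8 = -8p + 8
  Country B's expected payoff from Arm: p·2 + (1−p)·0 = 2p
  -8p + 8 = 2p  ⇒  -10p = -8  ⇒  p = 4/5.
In a mixed equilibrium Country A is indifferent between Disarm and Arm; this condition fixes q.
  Country A's payoff from Disarm: q·6 + (1−q)·3 = 3q + 3
  Country A's payoff from Arm: q·4 + (1−q)·7 = -3q + 7
  3q + 3 = -3q + 7  ⇒  6q = 4  ⇒  q = 2/3.

p = 4/5, q = 2/3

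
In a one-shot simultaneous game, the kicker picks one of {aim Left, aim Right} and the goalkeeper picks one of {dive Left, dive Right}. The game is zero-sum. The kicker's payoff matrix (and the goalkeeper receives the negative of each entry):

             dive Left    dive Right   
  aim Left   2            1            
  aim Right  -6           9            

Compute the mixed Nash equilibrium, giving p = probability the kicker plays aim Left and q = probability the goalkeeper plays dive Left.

The goalkeeper's indifference between dive Left and dive Right determines the kicker's mixing probability p:
  the goalkeeper's payoff from dive Left: p·(-2) + (1−p)·6 = -8p + 6
  the goalkeeper's payoff from dive Right: p·(-1) + (1−p)·(-9) = 8p - 9
  -8p + 6 = 8p - 9  ⇒  -16p = -15  ⇒  p = 15/16.
In a mixed equilibrium the kicker is indifferent between aim Left and aim Right; this condition fixes q.
  the kicker's expected payoff from aim Left: q·2 + (1−q)·1 = q + 1
  the kicker's expected payoff from aim Right: q·(-6) + (1−q)·9 = -15q + 9
  q + 1 = -15q + 9  ⇒  16q = 8  ⇒  q = 1/2.

p = 15/16, q = 1/2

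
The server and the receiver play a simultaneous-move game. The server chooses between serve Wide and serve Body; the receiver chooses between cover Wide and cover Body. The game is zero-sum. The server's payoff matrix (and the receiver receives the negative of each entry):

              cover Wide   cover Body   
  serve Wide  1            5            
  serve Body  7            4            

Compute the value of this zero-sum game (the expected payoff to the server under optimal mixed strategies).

v = 31/7

The server's indifference between serve Wide and serve Body determines the receiver's mixing probability q:
  the server's payoff from serve Wide: q·1 + (1−q)·5 = -4q + 5
  the server's payoff from serve Body: q·7 + (1−q)·4 = 3q + 4
  -4q + 5 = 3q + 4  ⇒  -7q = -1  ⇒  q = 1/7.
The value is the server's expected payoff against this mix (using serve Wide): (1/7)·1 + (6/7)·5 = 31/7.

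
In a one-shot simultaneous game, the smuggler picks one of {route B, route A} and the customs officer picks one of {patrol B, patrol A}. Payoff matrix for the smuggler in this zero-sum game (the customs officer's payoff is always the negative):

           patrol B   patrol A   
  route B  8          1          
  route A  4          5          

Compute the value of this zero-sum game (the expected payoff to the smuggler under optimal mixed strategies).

v = 9/2

The smuggler's indifference between route B and route A determines the customs officer's mixing probability q:
  the smuggler's expected payoff from route B: q·8 + (1−q)·1 = 7q + 1
  the smuggler's expected payoff from route A: q·4 + (1−q)·5 = -q + 5
  7q + 1 = -q + 5  ⇒  8q = 4  ⇒  q = 1/2.
The value is the smuggler's expected payoff against this mix (using route B): (1/2)·8 + (1/2)·1 = 9/2.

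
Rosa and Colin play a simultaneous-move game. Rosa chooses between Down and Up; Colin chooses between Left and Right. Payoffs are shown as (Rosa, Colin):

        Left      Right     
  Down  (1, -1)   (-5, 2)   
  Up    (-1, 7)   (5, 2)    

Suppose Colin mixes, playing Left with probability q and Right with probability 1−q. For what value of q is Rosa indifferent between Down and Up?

q = 5/6

In a mixed equilibrium Rosa is indifferent between Down and Up; this condition fixes q.
  Rosa's payoff to Down: q·1 + (1−q)·(-5) = 6q - 5
  Rosa's payoff to Up: q·(-1) + (1−q)·5 = -6q + 5
  6q - 5 = -6q + 5  ⇒  12q = 10  ⇒  q = 5/6.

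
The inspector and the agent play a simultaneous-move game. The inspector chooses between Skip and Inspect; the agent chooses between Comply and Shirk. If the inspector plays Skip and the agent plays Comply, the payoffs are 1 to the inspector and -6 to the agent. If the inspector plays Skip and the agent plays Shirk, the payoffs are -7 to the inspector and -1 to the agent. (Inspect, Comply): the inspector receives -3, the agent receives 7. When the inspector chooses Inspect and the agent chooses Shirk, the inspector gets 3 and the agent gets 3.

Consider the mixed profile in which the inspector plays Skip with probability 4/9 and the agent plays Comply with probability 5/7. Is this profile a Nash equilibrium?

Yes

Check the agent's indifference given the inspector's mix p = 4/9:
  payoff from Comply = 11/9; payoff from Shirk = 11/9 — equal.
Check the inspector's indifference given the agent's mix q = 5/7:
  payoff from Skip = -9/7; payoff from Inspect = -9/7 — equal.
Both players are indifferent, so neither can profitably deviate.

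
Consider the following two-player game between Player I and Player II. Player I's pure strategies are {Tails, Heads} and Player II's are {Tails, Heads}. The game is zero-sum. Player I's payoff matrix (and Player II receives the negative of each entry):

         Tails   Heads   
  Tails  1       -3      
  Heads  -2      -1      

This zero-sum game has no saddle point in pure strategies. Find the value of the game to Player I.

In a mixed equilibrium Player I is indifferent between Tails and Heads; this condition fixes q.
  Player I's payoff from Tails: q·1 + (1−q)·(-3) = 4q - 3
  Player I's payoff from Heads: q·(-2) + (1−q)·(-1) = -q - 1
  4q - 3 = -q - 1  ⇒  5q = 2  ⇒  q = 2/5.
The value is Player I's expected payoff against this mix (using Tails): (2/5)·1 + (3/5)·(-3) = -7/5.

v = -7/5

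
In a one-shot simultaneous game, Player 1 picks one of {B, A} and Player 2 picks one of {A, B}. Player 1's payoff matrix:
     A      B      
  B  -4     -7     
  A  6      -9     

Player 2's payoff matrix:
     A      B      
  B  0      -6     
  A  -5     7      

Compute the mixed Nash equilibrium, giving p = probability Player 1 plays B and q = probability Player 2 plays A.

p = 2/3, q = 1/6

Player 2's indifference between A and B determines Player 1's mixing probability p:
  Player 2's expected payoff from A: p·0 + (1−p)·(-5) = 5p - 5
  Player 2's expected payoff from B: p·(-6) + (1−p)·7 = -13p + 7
  5p - 5 = -13p + 7  ⇒  18p = 12  ⇒  p = 2/3.
Set Player 1's expected payoff from B equal to that from A:
  Player 1's payoff from B: q·(-4) + (1−q)·(-7) = 3q - 7
  Player 1's payoff from A: q·6 + (1−q)·(-9) = 15q - 9
  3q - 7 = 15q - 9  ⇒  -12q = -2  ⇒  q = 1/6.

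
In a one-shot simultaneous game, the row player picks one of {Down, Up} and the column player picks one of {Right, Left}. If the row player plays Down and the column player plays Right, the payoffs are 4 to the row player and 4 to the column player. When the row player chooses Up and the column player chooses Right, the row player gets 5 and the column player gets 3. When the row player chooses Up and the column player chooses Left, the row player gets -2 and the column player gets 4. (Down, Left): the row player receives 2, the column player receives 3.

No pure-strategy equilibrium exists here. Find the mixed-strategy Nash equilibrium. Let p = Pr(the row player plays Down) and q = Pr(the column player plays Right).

The column player's indifference between Right and Left determines the row player's mixing probability p:
  the column player's payoff to Right: p·4 + (1−p)·3 = p + 3
  the column player's payoff to Left: p·3 + (1−p)·4 = -p + 4
  p + 3 = -p + 4  ⇒  2p = 1  ⇒  p = 1/2.
For the row player to be willing to mix, the row player must be indifferent between Down and Up, which pins down the column player's mix.
  the row player's expected payoff from Down: q·4 + (1−q)·2 = 2q + 2
  the row player's expected payoff from Up: q·5 + (1−q)·(-2) = 7q - 2
  2q + 2 = 7q - 2  ⇒  -5q = -4  ⇒  q = 4/5.

p = 1/2, q = 4/5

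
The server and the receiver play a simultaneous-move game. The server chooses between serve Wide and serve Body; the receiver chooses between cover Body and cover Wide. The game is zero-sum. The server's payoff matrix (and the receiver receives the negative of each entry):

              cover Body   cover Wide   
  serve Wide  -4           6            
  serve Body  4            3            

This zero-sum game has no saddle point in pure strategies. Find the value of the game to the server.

v = 36/11

For the server to be willing to mix, the server must be indifferent between serve Wide and serve Body, which pins down the receiver's mix.
  the server's payoff from serve Wide: q·(-4) + (1−q)·6 = -10q + 6
  the server's payoff from serve Body: q·4 + (1−q)·3 = q + 3
  -10q + 6 = q + 3  ⇒  -11q = -3  ⇒  q = 3/11.
The value is the server's expected payoff against this mix (using serve Wide): (3/11)·(-4) + (8/11)·6 = 36/11.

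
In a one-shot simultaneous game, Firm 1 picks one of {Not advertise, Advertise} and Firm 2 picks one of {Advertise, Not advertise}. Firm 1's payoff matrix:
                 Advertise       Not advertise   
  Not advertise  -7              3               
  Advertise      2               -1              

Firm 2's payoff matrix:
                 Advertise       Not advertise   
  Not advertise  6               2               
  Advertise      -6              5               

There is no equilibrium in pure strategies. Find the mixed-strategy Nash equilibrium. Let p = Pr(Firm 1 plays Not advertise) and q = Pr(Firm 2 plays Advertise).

p = 11/15, q = 4/13

Set Firm 2's expected payoff from Advertise equal to that from Not advertise:
  Firm 2's payoff from Advertise: p·6 + (1−p)·(-6) = 12p - 6
  Firm 2's payoff from Not advertise: p·2 + (1−p)·5 = -3p + 5
  12p - 6 = -3p + 5  ⇒  15p = 11  ⇒  p = 11/15.
Set Firm 1's expected payoff from Not advertise equal to that from Advertise:
  Firm 1's payoff from Not advertise: q·(-7) + (1−q)·3 = -10q + 3
  Firm 1's payoff from Advertise: q·2 + (1−q)·(-1) = 3q - 1
  -10q + 3 = 3q - 1  ⇒  -13q = -4  ⇒  q = 4/13.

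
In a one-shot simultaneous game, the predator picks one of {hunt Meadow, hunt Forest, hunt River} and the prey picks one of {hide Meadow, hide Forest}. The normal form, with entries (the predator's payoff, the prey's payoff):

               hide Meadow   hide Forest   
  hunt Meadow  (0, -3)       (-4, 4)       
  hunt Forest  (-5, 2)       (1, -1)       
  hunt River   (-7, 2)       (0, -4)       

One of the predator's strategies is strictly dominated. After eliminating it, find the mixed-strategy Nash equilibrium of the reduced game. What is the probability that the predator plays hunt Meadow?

p = 3/10

The predator's strategy hunt River is strictly dominated by hunt Forest: -5 > -7 and 1 > 0. Eliminate hunt River.
In a mixed equilibrium the prey is indifferent between hide Meadow and hide Forest; this condition fixes p.
  the prey's payoff from hide Meadow: p·(-3) + (1−p)·2 = -5p + 2
  the prey's payoff from hide Forest: p·4 + (1−p)·(-1) = 5p - 1
  -5p + 2 = 5p - 1  ⇒  -10p = -3  ⇒  p = 3/10.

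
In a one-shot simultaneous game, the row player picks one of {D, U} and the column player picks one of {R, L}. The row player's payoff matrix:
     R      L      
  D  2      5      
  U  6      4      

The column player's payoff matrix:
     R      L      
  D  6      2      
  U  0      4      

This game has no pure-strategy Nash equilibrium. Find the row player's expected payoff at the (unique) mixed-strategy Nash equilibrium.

22/5

The column player's mix must leave the row player indifferent between D and U.
  the row player's payoff from D: q·2 + (1−q)·5 = -3q + 5
  the row player's payoff from U: q·6 + (1−q)·4 = 2q + 4
  -3q + 5 = 2q + 4  ⇒  -5q = -1  ⇒  q = 1/5.
At equilibrium the row player is indifferent across rows, so the row player's payoff equals the payoff from D: (1/5)·2 + (4/5)·5 = 22/5.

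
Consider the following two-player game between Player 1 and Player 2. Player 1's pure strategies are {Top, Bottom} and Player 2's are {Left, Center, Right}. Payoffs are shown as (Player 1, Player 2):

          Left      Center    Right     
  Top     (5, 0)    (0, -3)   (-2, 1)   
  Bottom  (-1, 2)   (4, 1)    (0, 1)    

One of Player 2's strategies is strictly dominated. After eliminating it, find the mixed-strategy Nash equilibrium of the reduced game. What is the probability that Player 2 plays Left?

Player 2's strategy Center is strictly dominated by Left: 0 > -3 and 2 > 1. Eliminate Center.
In a mixed equilibrium Player 1 is indifferent between Top and Bottom; this condition fixes q.
  Player 1's payoff from Top: q·5 + (1−q)·(-2) = 7q - 2
  Player 1's payoff from Bottom: q·(-1) + (1−q)·0 = -q
  7q - 2 = -q  ⇒  8q = 2  ⇒  q = 1/4.

q = 1/4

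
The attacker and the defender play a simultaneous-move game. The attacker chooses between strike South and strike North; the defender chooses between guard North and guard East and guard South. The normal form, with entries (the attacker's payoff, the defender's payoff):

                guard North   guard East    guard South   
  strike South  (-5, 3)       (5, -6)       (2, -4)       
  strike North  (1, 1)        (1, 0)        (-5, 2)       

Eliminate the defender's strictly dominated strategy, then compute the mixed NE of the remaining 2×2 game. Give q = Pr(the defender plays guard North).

q = 7/13

The defender's strategy guard East is strictly dominated by guard South: -4 > -6 and 2 > 0. Eliminate guard East.
The defender's mix must leave the attacker indifferent between strike South and strike North.
  the attacker's expected payoff from strike South: q·(-5) + (1−q)·2 = -7q + 2
  the attacker's expected payoff from strike North: q·1 + (1−q)·(-5) = 6q - 5
  -7q + 2 = 6q - 5  ⇒  -13q = -7  ⇒  q = 7/13.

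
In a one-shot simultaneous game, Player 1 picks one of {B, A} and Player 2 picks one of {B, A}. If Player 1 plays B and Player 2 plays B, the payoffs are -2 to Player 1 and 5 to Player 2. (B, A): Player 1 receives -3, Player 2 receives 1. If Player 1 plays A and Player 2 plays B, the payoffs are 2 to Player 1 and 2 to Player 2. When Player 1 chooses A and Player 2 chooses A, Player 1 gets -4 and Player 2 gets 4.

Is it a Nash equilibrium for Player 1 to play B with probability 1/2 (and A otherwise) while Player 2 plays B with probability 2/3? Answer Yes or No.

Given Player 1's mix p = 1/2, Player 2's payoff from B is 7/2 but from A is 5/2. Player 2 strictly prefers B, so Player 2 would not mix.
So the proposed profile is not a Nash equilibrium.

No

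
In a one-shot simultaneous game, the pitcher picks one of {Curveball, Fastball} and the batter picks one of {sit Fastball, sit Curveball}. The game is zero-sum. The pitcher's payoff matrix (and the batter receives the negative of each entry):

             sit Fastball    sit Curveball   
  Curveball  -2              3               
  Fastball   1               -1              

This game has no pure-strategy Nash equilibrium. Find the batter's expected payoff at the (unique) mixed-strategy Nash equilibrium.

-1/7

Set the batter's expected payoff from sit Fastball equal to that from sit Curveball:
  the batter's payoff to sit Fastball: p·2 + (1−p)·(-1) = 3p - 1
  the batter's payoff to sit Curveball: p·(-3) + (1−p)·1 = -4p + 1
  3p - 1 = -4p + 1  ⇒  7p = 2  ⇒  p = 2/7.
At equilibrium the batter is indifferent across columns, so the batter's payoff equals the payoff from sit Fastball: (2/7)·2 + (5/7)·(-1) = -1/7.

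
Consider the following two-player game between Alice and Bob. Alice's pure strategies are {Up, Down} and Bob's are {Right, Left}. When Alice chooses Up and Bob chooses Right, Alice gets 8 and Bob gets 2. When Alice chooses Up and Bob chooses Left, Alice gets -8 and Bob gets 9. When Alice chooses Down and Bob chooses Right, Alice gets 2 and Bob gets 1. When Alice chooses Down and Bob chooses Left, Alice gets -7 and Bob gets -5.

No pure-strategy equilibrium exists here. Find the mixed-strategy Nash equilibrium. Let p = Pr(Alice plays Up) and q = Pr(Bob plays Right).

p = 6/13, q = 1/7

For Bob to be willing to mix, Bob must be indifferent between Right and Left, which pins down Alice's mix.
  Bob's payoff from Right: p·2 + (1−p)·1 = p + 1
  Bob's payoff from Left: p·9 + (1−p)·(-5) = 14p - 5
  p + 1 = 14p - 5  ⇒  -13p = -6  ⇒  p = 6/13.
For Alice to be willing to mix, Alice must be indifferent between Up and Down, which pins down Bob's mix.
  Alice's payoff from Up: q·8 + (1−q)·(-8) = 16q - 8
  Alice's payoff from Down: q·2 + (1−q)·(-7) = 9q - 7
  16q - 8 = 9q - 7  ⇒  7q = 1  ⇒  q = 1/7.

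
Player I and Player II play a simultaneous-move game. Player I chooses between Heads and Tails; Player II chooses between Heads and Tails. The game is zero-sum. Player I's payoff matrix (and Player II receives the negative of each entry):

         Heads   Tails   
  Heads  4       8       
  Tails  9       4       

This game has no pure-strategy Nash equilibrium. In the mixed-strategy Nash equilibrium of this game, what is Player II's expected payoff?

Player II's indifference between Heads and Tails determines Player I's mixing probability p:
  Player II's payoff from Heads: p·(-4) + (1−p)·(-9) = 5p - 9
  Player II's payoff from Tails: p·(-8) + (1−p)·(-4) = -4p - 4
  5p - 9 = -4p - 4  ⇒  9p = 5  ⇒  p = 5/9.
At equilibrium Player II is indifferent across columns, so Player II's payoff equals the payoff from Heads: (5/9)·(-4) + (4/9)·(-9) = -56/9.

-56/9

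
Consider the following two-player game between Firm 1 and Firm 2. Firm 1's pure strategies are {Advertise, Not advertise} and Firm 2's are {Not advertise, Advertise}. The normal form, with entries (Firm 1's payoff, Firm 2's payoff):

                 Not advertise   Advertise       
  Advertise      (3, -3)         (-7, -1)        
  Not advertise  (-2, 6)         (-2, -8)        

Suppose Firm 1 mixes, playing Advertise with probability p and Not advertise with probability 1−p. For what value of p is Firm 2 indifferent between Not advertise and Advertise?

p = 7/8

In a mixed equilibrium Firm 2 is indifferent between Not advertise and Advertise; this condition fixes p.
  Firm 2's expected payoff from Not advertise: p·(-3) + (1−p)·6 = -9p + 6
  Firm 2's expected payoff from Advertise: p·(-1) + (1−p)·(-8) = 7p - 8
  -9p + 6 = 7p - 8  ⇒  -16p = -14  ⇒  p = 7/8.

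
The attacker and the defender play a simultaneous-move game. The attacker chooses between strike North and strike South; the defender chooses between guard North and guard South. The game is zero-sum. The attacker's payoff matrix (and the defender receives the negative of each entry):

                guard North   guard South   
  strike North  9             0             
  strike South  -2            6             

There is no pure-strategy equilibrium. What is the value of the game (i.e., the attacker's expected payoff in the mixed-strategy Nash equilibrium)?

v = 54/17

The attacker's indifference between strike North and strike South determines the defender's mixing probability q:
  the attacker's payoff to strike North: q·9 + (1−q)·0 = 9q
  the attacker's payoff to strike South: q·(-2) + (1−q)·6 = -8q + 6
  9q = -8q + 6  ⇒  17q = 6  ⇒  q = 6/17.
The value is the attacker's expected payoff against this mix (using strike North): (6/17)·9 + (11/17)·0 = 54/17.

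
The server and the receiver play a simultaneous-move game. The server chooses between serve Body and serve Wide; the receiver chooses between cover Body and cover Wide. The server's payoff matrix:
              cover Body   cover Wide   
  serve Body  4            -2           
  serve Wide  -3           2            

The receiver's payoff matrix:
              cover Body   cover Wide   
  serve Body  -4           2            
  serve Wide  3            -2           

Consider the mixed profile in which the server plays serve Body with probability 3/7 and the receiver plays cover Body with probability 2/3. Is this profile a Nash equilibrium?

No

Given the server's mix p = 3/7, the receiver's payoff from cover Body is 0 but from cover Wide is -2/7. The receiver strictly prefers cover Body, so the receiver would not mix.
So the proposed profile is not a Nash equilibrium.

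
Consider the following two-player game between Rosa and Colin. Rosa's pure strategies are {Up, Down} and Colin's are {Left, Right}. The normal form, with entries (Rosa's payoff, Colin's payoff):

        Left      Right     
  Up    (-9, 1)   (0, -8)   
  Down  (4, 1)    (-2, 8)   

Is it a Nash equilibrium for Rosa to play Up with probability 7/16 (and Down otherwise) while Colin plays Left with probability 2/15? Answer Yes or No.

Yes

Check Colin's indifference given Rosa's mix p = 7/16:
  payoff from Left = 1; payoff from Right = 1 — equal.
Check Rosa's indifference given Colin's mix q = 2/15:
  payoff from Up = -6/5; payoff from Down = -6/5 — equal.
Both players are indifferent, so neither can profitably deviate.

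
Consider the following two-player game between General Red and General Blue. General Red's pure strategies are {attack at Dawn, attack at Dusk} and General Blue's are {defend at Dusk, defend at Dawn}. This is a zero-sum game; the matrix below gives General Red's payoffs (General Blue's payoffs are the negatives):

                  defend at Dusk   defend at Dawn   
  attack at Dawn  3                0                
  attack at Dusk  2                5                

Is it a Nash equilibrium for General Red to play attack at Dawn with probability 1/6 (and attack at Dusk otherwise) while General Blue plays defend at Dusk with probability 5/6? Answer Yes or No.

No

Given General Red's mix p = 1/6, General Blue's payoff from defend at Dusk is -13/6 but from defend at Dawn is -25/6. General Blue strictly prefers defend at Dusk, so General Blue would not mix.
So the proposed profile is not a Nash equilibrium.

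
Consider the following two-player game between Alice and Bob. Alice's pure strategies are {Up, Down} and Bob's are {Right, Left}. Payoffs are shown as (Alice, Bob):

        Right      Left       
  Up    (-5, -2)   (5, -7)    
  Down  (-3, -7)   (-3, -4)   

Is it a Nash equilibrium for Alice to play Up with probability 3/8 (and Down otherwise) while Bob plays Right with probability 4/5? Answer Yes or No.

Check Bob's indifference given Alice's mix p = 3/8:
  payoff from Right = -41/8; payoff from Left = -41/8 — equal.
Check Alice's indifference given Bob's mix q = 4/5:
  payoff from Up = -3; payoff from Down = -3 — equal.
Both players are indifferent, so neither can profitably deviate.

Yes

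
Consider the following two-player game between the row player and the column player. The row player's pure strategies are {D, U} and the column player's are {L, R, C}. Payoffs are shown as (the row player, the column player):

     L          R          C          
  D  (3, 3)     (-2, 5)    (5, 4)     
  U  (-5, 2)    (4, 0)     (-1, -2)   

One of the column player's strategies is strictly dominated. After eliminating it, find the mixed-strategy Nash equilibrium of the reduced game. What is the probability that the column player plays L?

The column player's strategy C is strictly dominated by R: 5 > 4 and 0 > -2. Eliminate C.
In a mixed equilibrium the row player is indifferent between D and U; this condition fixes q.
  the row player's payoff from D: q·3 + (1−q)·(-2) = 5q - 2
  the row player's payoff from U: q·(-5) + (1−q)·4 = -9q + 4
  5q - 2 = -9q + 4  ⇒  14q = 6  ⇒  q = 3/7.

q = 3/7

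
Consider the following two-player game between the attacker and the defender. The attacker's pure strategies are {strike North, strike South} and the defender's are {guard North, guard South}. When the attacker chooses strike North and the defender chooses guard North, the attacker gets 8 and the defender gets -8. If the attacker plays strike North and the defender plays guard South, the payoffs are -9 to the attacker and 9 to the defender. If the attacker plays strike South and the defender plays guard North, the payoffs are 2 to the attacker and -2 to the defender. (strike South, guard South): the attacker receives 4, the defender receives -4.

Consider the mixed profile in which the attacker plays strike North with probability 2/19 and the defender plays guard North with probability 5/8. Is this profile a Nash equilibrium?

Given the defender's mix q = 5/8, the attacker's payoff from strike North is 13/8 but from strike South is 11/4. The attacker strictly prefers strike South, so the attacker would not mix.
So the proposed profile is not a Nash equilibrium.

No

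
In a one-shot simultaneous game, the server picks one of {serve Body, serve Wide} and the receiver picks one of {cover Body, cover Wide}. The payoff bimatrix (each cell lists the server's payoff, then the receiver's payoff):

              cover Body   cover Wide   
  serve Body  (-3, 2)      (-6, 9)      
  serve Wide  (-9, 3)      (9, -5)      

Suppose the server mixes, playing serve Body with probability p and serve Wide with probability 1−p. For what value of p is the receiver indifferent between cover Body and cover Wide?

In a mixed equilibrium the receiver is indifferent between cover Body and cover Wide; this condition fixes p.
  the receiver's payoff to cover Body: p·2 + (1−p)·3 = -p + 3
  the receiver's payoff to cover Wide: p·9 + (1−p)·(-5) = 14p - 5
  -p + 3 = 14p - 5  ⇒  -15p = -8  ⇒  p = 8/15.

p = 8/15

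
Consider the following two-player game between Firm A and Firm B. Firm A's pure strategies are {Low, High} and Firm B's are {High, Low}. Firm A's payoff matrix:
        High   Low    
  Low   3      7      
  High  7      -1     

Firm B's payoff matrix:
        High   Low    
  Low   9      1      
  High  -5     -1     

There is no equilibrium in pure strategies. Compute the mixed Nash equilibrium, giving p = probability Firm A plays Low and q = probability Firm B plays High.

p = 1/3, q = 2/3

Firm A's mix must leave Firm B indifferent between High and Low.
  Firm B's payoff to High: p·9 + (1−p)·(-5) = 14p - 5
  Firm B's payoff to Low: p·1 + (1−p)·(-1) = 2p - 1
  14p - 5 = 2p - 1  ⇒  12p = 4  ⇒  p = 1/3.
For Firm A to be willing to mix, Firm A must be indifferent between Low and High, which pins down Firm B's mix.
  Firm A's expected payoff from Low: q·3 + (1−q)·7 = -4q + 7
  Firm A's expected payoff from High: q·7 + (1−q)·(-1) = 8q - 1
  -4q + 7 = 8q - 1  ⇒  -12q = -8  ⇒  q = 2/3.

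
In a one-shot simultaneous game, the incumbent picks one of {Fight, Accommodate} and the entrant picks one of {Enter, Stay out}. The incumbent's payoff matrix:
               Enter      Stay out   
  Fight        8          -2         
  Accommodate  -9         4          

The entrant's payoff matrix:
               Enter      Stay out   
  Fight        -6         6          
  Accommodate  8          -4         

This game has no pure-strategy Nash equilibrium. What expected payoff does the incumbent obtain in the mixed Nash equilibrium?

14/23

In a mixed equilibrium the incumbent is indifferent between Fight and Accommodate; this condition fixes q.
  the incumbent's expected payoff from Fight: q·8 + (1−q)·(-2) = 10q - 2
  the incumbent's expected payoff from Accommodate: q·(-9) + (1−q)·4 = -13q + 4
  10q - 2 = -13q + 4  ⇒  23q = 6  ⇒  q = 6/23.
At equilibrium the incumbent is indifferent across rows, so the incumbent's payoff equals the payoff from Fight: (6/23)·8 + (17/23)·(-2) = 14/23.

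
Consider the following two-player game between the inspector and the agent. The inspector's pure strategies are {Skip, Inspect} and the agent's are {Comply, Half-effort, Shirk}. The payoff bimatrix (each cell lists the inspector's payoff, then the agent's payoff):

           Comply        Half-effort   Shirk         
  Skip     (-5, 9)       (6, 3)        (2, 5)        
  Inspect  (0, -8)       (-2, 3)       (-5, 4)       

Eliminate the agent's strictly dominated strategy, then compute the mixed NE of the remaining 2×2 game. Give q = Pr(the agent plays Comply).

q = 7/12

The agent's strategy Half-effort is strictly dominated by Shirk: 5 > 3 and 4 > 3. Eliminate Half-effort.
The inspector's indifference between Skip and Inspect determines the agent's mixing probability q:
  the inspector's payoff from Skip: q·(-5) + (1−q)·2 = -7q + 2
  the inspector's payoff from Inspect: q·0 + (1−q)·(-5) = 5q - 5
  -7q + 2 = 5q - 5  ⇒  -12q = -7  ⇒  q = 7/12.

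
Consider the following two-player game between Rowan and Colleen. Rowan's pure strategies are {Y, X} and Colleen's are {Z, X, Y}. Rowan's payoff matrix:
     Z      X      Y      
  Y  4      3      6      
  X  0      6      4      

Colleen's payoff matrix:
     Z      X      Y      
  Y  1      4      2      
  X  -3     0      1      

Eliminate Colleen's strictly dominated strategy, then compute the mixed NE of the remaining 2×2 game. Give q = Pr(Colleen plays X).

q = 2/5

Colleen's strategy Z is strictly dominated by X: 4 > 1 and 0 > -3. Eliminate Z.
In a mixed equilibrium Rowan is indifferent between Y and X; this condition fixes q.
  Rowan's expected payoff from Y: q·3 + (1−q)·6 = -3q + 6
  Rowan's expected payoff from X: q·6 + (1−q)·4 = 2q + 4
  -3q + 6 = 2q + 4  ⇒  -5q = -2  ⇒  q = 2/5.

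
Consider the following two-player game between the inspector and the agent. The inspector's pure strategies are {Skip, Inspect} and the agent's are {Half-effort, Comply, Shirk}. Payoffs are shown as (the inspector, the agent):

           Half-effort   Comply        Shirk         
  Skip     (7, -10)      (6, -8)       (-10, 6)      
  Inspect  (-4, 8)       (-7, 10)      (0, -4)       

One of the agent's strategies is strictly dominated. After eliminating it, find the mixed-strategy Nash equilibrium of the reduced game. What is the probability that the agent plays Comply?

The agent's strategy Half-effort is strictly dominated by Comply: -8 > -10 and 10 > 8. Eliminate Half-effort.
For the inspector to be willing to mix, the inspector must be indifferent between Skip and Inspect, which pins down the agent's mix.
  the inspector's payoff from Skip: q·6 + (1−q)·(-10) = 16q - 10
  the inspector's payoff from Inspect: q·(-7) + (1−q)·0 = -7q
  16q - 10 = -7q  ⇒  23q = 10  ⇒  q = 10/23.

q = 10/23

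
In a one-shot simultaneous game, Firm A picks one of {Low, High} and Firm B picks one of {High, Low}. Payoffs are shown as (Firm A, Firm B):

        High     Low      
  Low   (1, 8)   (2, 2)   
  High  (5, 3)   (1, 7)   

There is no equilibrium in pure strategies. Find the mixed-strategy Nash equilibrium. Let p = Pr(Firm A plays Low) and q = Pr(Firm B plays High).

Firm B's indifference between High and Low determines Firm A's mixing probability p:
  Firm B's payoff to High: p·8 + (1−p)·3 = 5p + 3
  Firm B's payoff to Low: p·2 + (1−p)·7 = -5p + 7
  5p + 3 = -5p + 7  ⇒  10p = 4  ⇒  p = 2/5.
Firm A's indifference between Low and High determines Firm B's mixing probability q:
  Firm A's payoff to Low: q·1 + (1−q)·2 = -q + 2
  Firm A's payoff to High: q·5 + (1−q)·1 = 4q + 1
  -q + 2 = 4q + 1  ⇒  -5q = -1  ⇒  q = 1/5.

p = 2/5, q = 1/5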